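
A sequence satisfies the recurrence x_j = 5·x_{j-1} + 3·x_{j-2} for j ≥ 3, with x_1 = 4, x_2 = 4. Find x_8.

x_3 = 32; x_4 = 172; x_5 = 956; x_6 = 5296; x_7 = 29348; x_8 = 162628.

162628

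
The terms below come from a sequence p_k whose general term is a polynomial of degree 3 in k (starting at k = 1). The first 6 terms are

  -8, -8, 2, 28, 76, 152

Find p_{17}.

1st diffs: 0, 10, 26, 48, 76.
2nd diffs: 10, 16, 22, 28.
3rd diffs: 6, 6, 6 (constant).
Newton forward-difference form: p_k = -8 + 10·C(k-1,2) + 6·C(k-1,3).
At k = 17: k-1 = 16, so p_{17} = -8 + 1200 + 3360 = 4552.

4552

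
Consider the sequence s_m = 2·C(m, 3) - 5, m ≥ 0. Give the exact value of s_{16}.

1115

C(16, 3) = 560, so s_{16} = 1115.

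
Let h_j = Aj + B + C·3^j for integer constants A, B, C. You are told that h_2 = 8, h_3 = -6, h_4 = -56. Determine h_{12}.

The three given values yield: 2A + B + 9C = 8; 3A + B + 27C = -6; 4A + B + 81C = -56.
Subtracting the first from the second: A + 18C = -14.
Subtracting the second from the third: A + 54C = -50.
Solving: C = -1, A = 4, then B = 9.
Therefore h_{12} = 48 + 9 + (-1)·531441 = -531384.

-531384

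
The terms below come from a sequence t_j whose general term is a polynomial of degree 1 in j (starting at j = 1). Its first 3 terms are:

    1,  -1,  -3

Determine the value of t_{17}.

-31

1st diffs: -2, -2 (constant).
So t_j = -2j + 3.
Evaluating at j = 17 gives t_{17} = -31.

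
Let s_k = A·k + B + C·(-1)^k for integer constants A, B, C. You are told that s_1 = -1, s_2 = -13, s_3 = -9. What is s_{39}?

-153

Plug in k = 1, 2, 3: A + B - C = -1; 2A + B + C = -13; 3A + B - C = -9.
Subtracting the first from the second: A + 2C = -12.
Subtracting the second from the third: A - 2C = 4.
Solving: C = -4, A = -4, then B = -1.
Hence s_{39} = -4·39 + (-1) + (-4)·(-1) = -153.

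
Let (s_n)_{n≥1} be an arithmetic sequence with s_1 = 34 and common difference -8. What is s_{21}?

s_n = 34 + (n - 1)·(-8).
s_{21} = 34 + 20·(-8) = -126.

-126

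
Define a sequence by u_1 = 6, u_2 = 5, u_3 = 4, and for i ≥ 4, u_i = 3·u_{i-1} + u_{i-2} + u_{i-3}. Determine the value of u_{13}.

1325230

Iterate the recurrence:
u_4 = 23; u_5 = 78; u_6 = 261; u_7 = 884; u_8 = 2991; u_9 = 10118; u_{10} = 34229; u_{11} = 115796; u_{12} = 391735; u_{13} = 1325230.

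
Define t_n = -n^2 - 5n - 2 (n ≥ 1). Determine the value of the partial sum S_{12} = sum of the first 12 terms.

-1064

Over n = 1..12: Σn = 78, Σn² = 650.
Total = (-1)·650 + (-5)·78 + (-2)·12 = -1064.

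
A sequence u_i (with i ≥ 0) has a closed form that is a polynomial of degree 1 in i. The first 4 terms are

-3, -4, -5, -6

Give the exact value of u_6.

-9

1st diffs: -1, -1, -1 (constant).
So u_i = -i - 3.
Evaluating at i = 6 gives u_6 = -9.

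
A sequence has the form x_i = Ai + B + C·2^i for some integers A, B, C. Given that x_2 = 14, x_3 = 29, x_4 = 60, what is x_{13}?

32755

The three given values yield: 2A + B + 4C = 14; 3A + B + 8C = 29; 4A + B + 16C = 60.
Subtracting the first from the second: A + 4C = 15.
Subtracting the second from the third: A + 8C = 31.
Solving: C = 4, A = -1, then B = 0.
So x_i = -1·i + 0 + 4·2^i; at i=13 this is 32755.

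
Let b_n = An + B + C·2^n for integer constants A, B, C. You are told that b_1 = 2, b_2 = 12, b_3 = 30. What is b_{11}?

Write the equations: A + B + 2C = 2; 2A + B + 4C = 12; 3A + B + 8C = 30.
Subtracting the first from the second: A + 2C = 10.
Subtracting the second from the third: A + 4C = 18.
Solving: C = 4, A = 2, then B = -8.
So b_n = 2·n + (-8) + 4·2^n; at n=11 this is 8206.

8206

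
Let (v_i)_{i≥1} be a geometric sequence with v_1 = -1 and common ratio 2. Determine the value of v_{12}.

-2048

v_i = (-1)·2^(i-1).
v_{12} = (-1)·2^11 = -2048.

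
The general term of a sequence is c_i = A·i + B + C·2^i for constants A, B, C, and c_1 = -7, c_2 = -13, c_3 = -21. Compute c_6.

-89

The three given values yield: A + B + 2C = -7; 2A + B + 4C = -13; 3A + B + 8C = -21.
Subtracting the first from the second: A + 2C = -6.
Subtracting the second from the third: A + 4C = -8.
Solving: C = -1, A = -4, then B = -1.
Therefore c_6 = -24 + (-1) + (-1)·64 = -89.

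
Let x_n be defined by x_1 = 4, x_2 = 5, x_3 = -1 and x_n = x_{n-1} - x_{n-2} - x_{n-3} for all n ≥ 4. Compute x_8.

Iterate the recurrence:
x_4 = -10;  x_5 = -14;  x_6 = -3;  x_7 = 21;  x_8 = 38.

38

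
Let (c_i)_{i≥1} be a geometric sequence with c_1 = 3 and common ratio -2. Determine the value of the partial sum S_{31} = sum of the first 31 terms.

2147483649

c_i = 3·(-2)^(i-1).
S = 3·((-2)^31 - 1)/(-2 - 1) = 3·(-2147483648 - 1)/(-3) = 2147483649.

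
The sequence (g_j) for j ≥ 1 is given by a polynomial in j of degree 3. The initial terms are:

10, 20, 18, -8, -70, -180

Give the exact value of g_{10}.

-1340

1st diffs: 10, -2, -26, -62, -110.
2nd diffs: -12, -24, -36, -48.
3rd diffs: -12, -12, -12 (constant).
So g_j = -2j^3 + 6j^2 + 6j.
Evaluating at j = 10 gives g_{10} = -1340.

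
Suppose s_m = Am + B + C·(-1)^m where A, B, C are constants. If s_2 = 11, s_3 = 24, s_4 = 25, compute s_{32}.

221

At m = 2, 3, 4: 2A + B + C = 11; 3A + B - C = 24; 4A + B + C = 25.
Subtracting the first from the second: A - 2C = 13.
Subtracting the second from the third: A + 2C = 1.
Solving: C = -3, A = 7, then B = 0.
Therefore s_{32} = 224 + 0 + (-3)·1 = 221.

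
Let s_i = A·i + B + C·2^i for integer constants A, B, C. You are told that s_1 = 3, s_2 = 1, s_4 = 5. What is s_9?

Plug in i = 1, 2, 4: A + B + 2C = 3; 2A + B + 4C = 1; 4A + B + 16C = 5.
Subtracting the first from the second: A + 2C = -2.
Subtracting the second from the third: 2A + 12C = 4.
Solving: C = 1, A = -4, then B = 5.
Hence s_9 = -4·9 + 5 + 1·512 = 481.

481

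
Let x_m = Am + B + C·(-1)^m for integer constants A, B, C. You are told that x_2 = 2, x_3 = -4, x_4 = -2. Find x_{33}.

-64

The three given values yield: 2A + B + C = 2; 3A + B - C = -4; 4A + B + C = -2.
Subtracting the first from the second: A - 2C = -6.
Subtracting the second from the third: A + 2C = 2.
Solving: C = 2, A = -2, then B = 4.
Therefore x_{33} = -66 + 4 + 2·(-1) = -64.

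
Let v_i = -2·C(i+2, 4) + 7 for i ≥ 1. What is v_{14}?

-3633

C(16, 4) = 1820, so v_{14} = -3633.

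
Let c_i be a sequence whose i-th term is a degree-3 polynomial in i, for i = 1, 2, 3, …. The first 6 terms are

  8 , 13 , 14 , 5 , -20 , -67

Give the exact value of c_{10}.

-595

1st diffs: 5, 1, -9, -25, -47.
2nd diffs: -4, -10, -16, -22.
3rd diffs: -6, -6, -6 (constant).
Newton forward-difference form: c_i = 8 + 5·C(i-1,1) + (-4)·C(i-1,2) + (-6)·C(i-1,3).
At i = 10: i-1 = 9, so c_{10} = 8 + 45 - 144 - 504 = -595.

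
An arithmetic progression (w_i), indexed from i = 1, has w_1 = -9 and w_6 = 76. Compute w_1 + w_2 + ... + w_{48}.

Common difference d = (76 - (-9)) / (6 - 1) = 17.
w_i = -9 + (i - 1)·17.
w_{48} = 790; S = 48·(-9 + 790)/2 = 18744.

18744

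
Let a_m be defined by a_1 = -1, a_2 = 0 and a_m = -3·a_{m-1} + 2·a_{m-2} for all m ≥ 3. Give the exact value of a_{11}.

-44726

a_3 = -2, a_4 = 6, a_5 = -22, a_6 = 78, a_7 = -278, a_8 = 990, a_9 = -3526, a_{10} = 12558, a_{11} = -44726.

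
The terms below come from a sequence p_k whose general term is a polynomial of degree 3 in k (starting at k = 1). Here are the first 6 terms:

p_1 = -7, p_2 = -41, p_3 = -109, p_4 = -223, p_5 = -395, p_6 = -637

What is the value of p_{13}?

1st diffs: -34, -68, -114, -172, -242.
2nd diffs: -34, -46, -58, -70.
3rd diffs: -12, -12, -12 (constant).
Newton forward-difference form: p_k = -7 + (-34)·C(k-1,1) + (-34)·C(k-1,2) + (-12)·C(k-1,3).
At k = 13: k-1 = 12, so p_{13} = -7 - 408 - 2244 - 2640 = -5299.

-5299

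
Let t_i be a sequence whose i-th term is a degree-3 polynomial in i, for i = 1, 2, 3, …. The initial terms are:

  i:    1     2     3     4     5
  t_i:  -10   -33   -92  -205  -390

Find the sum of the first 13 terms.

-25090

1st diffs: -23, -59, -113, -185.
2nd diffs: -36, -54, -72.
3rd diffs: -18, -18 (constant).
Newton forward-difference form: t_i = -10 + (-23)·C(i-1,1) + (-36)·C(i-1,2) + (-18)·C(i-1,3).
Continuing: …, -665, -1048, -1557, -2210, …, t_{13} = -6622.
Summing i = 1..13 (13 terms) gives -25090.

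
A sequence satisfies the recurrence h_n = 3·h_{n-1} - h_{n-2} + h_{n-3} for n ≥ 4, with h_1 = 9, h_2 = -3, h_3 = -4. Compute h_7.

Step forward from the initial values:
h_4 = 0; h_5 = 1; h_6 = -1; h_7 = -4.

-4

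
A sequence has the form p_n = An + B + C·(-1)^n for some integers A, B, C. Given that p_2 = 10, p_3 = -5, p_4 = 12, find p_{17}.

At n = 2, 3, 4: 2A + B + C = 10; 3A + B - C = -5; 4A + B + C = 12.
Subtracting the first from the second: A - 2C = -15.
Subtracting the second from the third: A + 2C = 17.
Solving: C = 8, A = 1, then B = 0.
So p_n = 1·n + 0 + 8·(-1)^n; at n=17 this is 9.

9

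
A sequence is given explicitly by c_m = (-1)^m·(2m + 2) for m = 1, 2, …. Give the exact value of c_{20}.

(-1)^20 = 1; 2m + 2 at m=20 is 42; so c_{20} = 42.

42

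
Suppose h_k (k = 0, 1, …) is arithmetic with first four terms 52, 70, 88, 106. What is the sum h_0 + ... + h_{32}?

11220

Common difference d = 18.
h_k = 52 + (k - 0)·18.
h_{32} = 628; S = 33·(52 + 628)/2 = 11220.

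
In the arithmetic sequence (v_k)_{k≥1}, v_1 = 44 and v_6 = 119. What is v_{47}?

734

Common difference d = (119 - 44) / (6 - 1) = 15.
v_k = 44 + (k - 1)·15.
v_{47} = 44 + 46·15 = 734.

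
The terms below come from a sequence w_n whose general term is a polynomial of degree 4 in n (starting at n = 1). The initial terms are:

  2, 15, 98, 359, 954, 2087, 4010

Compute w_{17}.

1st diffs: 13, 83, 261, 595, 1133, 1923.
2nd diffs: 70, 178, 334, 538, 790.
3rd diffs: 108, 156, 204, 252.
4th diffs: 48, 48, 48 (constant).
So w_n = 2n^4 - 2n^3 - 3n^2 + 6n - 1.
Evaluating at n = 17 gives w_{17} = 156450.

156450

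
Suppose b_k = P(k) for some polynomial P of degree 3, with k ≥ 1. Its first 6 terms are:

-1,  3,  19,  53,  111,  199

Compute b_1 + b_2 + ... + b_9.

1899

1st diffs: 4, 16, 34, 58, 88.
2nd diffs: 12, 18, 24, 30.
3rd diffs: 6, 6, 6 (constant).
Newton forward-difference form: b_k = -1 + 4·C(k-1,1) + 12·C(k-1,2) + 6·C(k-1,3).
Continuing: 323, 489, 703.
Summing k = 1..9 (9 terms) gives 1899.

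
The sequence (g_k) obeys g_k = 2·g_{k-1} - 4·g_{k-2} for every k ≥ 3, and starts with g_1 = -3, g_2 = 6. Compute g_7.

Step forward from the initial values:
g_3 = 24, g_4 = 24, g_5 = -48, g_6 = -192, g_7 = -192.

-192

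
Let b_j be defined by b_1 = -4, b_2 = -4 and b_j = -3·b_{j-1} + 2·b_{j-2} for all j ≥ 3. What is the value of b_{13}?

Step forward from the initial values:
b_3 = 4, b_4 = -20, b_5 = 68, …, b_{10} = -39220, b_{11} = 139684, b_{12} = -497492, b_{13} = 1771844.

1771844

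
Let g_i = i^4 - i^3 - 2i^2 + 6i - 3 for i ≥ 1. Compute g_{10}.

8857

g_{10} = 1·10^4 - 1·10^3 - 2·10^2 + 6·10 - 3 = 8857.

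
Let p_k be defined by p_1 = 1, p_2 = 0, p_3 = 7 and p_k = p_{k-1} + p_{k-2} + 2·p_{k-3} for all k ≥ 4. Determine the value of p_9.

Step forward from the initial values:
p_4 = 9;  p_5 = 16;  p_6 = 39;  p_7 = 73;  p_8 = 144;  p_9 = 295.

295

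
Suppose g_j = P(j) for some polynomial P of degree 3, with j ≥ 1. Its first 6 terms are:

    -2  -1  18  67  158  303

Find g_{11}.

1st diffs: 1, 19, 49, 91, 145.
2nd diffs: 18, 30, 42, 54.
3rd diffs: 12, 12, 12 (constant).
So g_j = 2j^3 - 3j^2 - 4j + 3.
Evaluating at j = 11 gives g_{11} = 2258.

2258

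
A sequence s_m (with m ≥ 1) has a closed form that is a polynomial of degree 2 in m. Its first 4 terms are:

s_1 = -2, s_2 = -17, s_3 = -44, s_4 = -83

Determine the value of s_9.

1st diffs: -15, -27, -39.
2nd diffs: -12, -12 (constant).
So s_m = -6m^2 + 3m + 1.
Evaluating at m = 9 gives s_9 = -458.

-458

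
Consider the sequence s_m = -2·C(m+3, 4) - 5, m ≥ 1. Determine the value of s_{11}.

C(14, 4) = 1001, so s_{11} = -2007.

-2007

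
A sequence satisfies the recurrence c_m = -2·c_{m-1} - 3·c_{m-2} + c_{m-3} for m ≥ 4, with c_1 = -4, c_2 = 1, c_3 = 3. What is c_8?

Iterate the recurrence:
c_4 = -13;  c_5 = 18;  c_6 = 6;  c_7 = -79;  c_8 = 158.

158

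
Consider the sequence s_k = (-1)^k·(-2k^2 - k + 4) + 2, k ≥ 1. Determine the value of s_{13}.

349

(-1)^13 = -1; -2k^2 - k + 4 at k=13 is -347; so s_{13} = 349.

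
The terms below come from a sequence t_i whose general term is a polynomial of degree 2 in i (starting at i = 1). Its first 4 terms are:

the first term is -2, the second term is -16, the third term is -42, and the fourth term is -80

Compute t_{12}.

-816

1st diffs: -14, -26, -38.
2nd diffs: -12, -12 (constant).
Newton forward-difference form: t_i = -2 + (-14)·C(i-1,1) + (-12)·C(i-1,2).
At i = 12: i-1 = 11, so t_{12} = -2 - 154 - 660 = -816.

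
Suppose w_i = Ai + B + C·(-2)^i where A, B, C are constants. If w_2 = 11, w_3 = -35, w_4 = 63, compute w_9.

Write the equations: 2A + B + 4C = 11; 3A + B - 8C = -35; 4A + B + 16C = 63.
Subtracting the first from the second: A - 12C = -46.
Subtracting the second from the third: A + 24C = 98.
Solving: C = 4, A = 2, then B = -9.
So w_i = 2·i + (-9) + 4·(-2)^i; at i=9 this is -2039.

-2039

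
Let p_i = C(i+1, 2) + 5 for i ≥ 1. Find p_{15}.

C(16, 2) = 120, so p_{15} = 125.

125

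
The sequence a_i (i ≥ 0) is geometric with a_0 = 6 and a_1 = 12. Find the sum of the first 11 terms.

Common ratio r = 2.
a_i = 6·2^(i-0).
S = 6·(2^11 - 1)/(2 - 1) = 6·(2048 - 1)/(1) = 12282.

12282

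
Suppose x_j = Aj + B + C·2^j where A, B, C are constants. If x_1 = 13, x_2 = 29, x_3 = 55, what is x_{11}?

Plug in j = 1, 2, 3: A + B + 2C = 13; 2A + B + 4C = 29; 3A + B + 8C = 55.
Subtracting the first from the second: A + 2C = 16.
Subtracting the second from the third: A + 4C = 26.
Solving: C = 5, A = 6, then B = -3.
Therefore x_{11} = 66 + (-3) + 5·2048 = 10303.

10303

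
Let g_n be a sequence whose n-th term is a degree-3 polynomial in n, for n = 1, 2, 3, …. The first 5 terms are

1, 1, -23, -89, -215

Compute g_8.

1st diffs: 0, -24, -66, -126.
2nd diffs: -24, -42, -60.
3rd diffs: -18, -18 (constant).
Newton forward-difference form: g_n = 1 + (-24)·C(n-1,2) + (-18)·C(n-1,3).
At n = 8: n-1 = 7, so g_8 = 1 - 504 - 630 = -1133.

-1133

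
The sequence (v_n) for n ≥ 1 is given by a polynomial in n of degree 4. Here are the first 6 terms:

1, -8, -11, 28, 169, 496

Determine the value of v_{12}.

14092

1st diffs: -9, -3, 39, 141, 327.
2nd diffs: 6, 42, 102, 186.
3rd diffs: 36, 60, 84.
4th diffs: 24, 24 (constant).
So v_n = n^4 - 4n^3 + 2n^2 - 2n + 4.
Evaluating at n = 12 gives v_{12} = 14092.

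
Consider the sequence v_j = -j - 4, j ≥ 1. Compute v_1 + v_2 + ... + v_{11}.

Over j = 1..11: Σj = 66.
Total = (-1)·66 + (-4)·11 = -110.

-110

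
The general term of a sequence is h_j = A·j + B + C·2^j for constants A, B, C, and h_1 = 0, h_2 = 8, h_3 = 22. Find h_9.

The three given values yield: A + B + 2C = 0; 2A + B + 4C = 8; 3A + B + 8C = 22.
Subtracting the first from the second: A + 2C = 8.
Subtracting the second from the third: A + 4C = 14.
Solving: C = 3, A = 2, then B = -8.
Therefore h_9 = 18 + (-8) + 3·512 = 1546.

1546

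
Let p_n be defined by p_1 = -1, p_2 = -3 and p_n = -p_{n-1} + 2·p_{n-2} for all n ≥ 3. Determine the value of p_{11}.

681

Applying the relation repeatedly:
p_3 = 1; p_4 = -7; p_5 = 9; p_6 = -23; p_7 = 41; p_8 = -87; p_9 = 169; p_{10} = -343; p_{11} = 681.
(Characteristic roots are 1 and -2.)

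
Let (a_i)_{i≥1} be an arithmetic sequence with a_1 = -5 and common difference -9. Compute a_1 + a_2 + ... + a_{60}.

-16230

a_i = -5 + (i - 1)·(-9).
a_{60} = -536; S = 60·(-5 + (-536))/2 = -16230.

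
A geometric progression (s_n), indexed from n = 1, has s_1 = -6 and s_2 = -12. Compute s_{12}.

-12288

Common ratio r = 2.
s_n = (-6)·2^(n-1).
s_{12} = (-6)·2^11 = -12288.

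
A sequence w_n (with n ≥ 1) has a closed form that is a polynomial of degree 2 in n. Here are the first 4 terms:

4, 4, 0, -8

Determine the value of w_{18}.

1st diffs: 0, -4, -8.
2nd diffs: -4, -4 (constant).
Newton forward-difference form: w_n = 4 + (-4)·C(n-1,2).
At n = 18: n-1 = 17, so w_{18} = 4 - 544 = -540.

-540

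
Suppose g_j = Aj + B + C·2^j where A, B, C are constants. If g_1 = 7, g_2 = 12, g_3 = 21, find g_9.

1035

At j = 1, 2, 3: A + B + 2C = 7; 2A + B + 4C = 12; 3A + B + 8C = 21.
Subtracting the first from the second: A + 2C = 5.
Subtracting the second from the third: A + 4C = 9.
Solving: C = 2, A = 1, then B = 2.
Hence g_9 = 1·9 + 2 + 2·512 = 1035.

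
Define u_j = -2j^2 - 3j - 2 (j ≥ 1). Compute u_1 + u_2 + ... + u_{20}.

Over j = 1..20: Σj = 210, Σj² = 2870.
Total = (-2)·2870 + (-3)·210 + (-2)·20 = -6410.

-6410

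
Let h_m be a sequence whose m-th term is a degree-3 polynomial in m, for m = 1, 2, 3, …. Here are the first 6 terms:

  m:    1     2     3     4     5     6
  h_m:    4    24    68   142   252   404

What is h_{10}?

1552

1st diffs: 20, 44, 74, 110, 152.
2nd diffs: 24, 30, 36, 42.
3rd diffs: 6, 6, 6 (constant).
Newton forward-difference form: h_m = 4 + 20·C(m-1,1) + 24·C(m-1,2) + 6·C(m-1,3).
At m = 10: m-1 = 9, so h_{10} = 4 + 180 + 864 + 504 = 1552.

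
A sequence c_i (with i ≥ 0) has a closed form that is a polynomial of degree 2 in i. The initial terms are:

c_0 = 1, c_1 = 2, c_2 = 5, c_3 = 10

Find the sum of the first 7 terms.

98

1st diffs: 1, 3, 5.
2nd diffs: 2, 2 (constant).
Newton forward-difference form: c_i = 1 + 1·C(i,1) + 2·C(i,2).
Continuing: 17, 26, 37.
Summing i = 0..6 (7 terms) gives 98.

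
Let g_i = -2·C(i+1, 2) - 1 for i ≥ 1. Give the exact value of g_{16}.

-273

C(17, 2) = 136, so g_{16} = -273.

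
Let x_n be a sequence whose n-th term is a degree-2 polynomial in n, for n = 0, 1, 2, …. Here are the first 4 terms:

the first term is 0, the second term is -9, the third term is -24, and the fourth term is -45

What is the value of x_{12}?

1st diffs: -9, -15, -21.
2nd diffs: -6, -6 (constant).
So x_n = -3n^2 - 6n.
Evaluating at n = 12 gives x_{12} = -504.

-504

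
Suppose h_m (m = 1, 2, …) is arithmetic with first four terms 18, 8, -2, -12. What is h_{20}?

-172

Common difference d = -10.
h_m = 18 + (m - 1)·(-10).
h_{20} = 18 + 19·(-10) = -172.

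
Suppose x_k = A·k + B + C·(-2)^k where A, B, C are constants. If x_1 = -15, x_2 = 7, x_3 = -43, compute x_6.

Plug in k = 1, 2, 3: A + B - 2C = -15; 2A + B + 4C = 7; 3A + B - 8C = -43.
Subtracting the first from the second: A + 6C = 22.
Subtracting the second from the third: A - 12C = -50.
Solving: C = 4, A = -2, then B = -5.
So x_k = -2·k + (-5) + 4·(-2)^k; at k=6 this is 239.

239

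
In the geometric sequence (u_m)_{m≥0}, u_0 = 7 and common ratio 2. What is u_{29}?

3758096384

u_m = 7·2^(m-0).
u_{29} = 7·2^29 = 3758096384.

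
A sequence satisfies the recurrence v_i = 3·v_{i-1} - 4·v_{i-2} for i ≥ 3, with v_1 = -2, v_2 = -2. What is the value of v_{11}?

-574

v_3 = 2;  v_4 = 14;  v_5 = 34;  v_6 = 46;  v_7 = 2;  v_8 = -178;  v_9 = -542;  v_{10} = -914;  v_{11} = -574.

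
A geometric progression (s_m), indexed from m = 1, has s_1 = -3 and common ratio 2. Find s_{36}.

-103079215104

s_m = (-3)·2^(m-1).
s_{36} = (-3)·2^35 = -103079215104.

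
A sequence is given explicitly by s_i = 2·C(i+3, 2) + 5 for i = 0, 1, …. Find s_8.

C(11, 2) = 55, so s_8 = 115.

115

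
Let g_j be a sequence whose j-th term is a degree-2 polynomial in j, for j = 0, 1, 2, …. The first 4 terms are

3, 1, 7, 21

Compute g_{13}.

601

1st diffs: -2, 6, 14.
2nd diffs: 8, 8 (constant).
Newton forward-difference form: g_j = 3 + (-2)·C(j,1) + 8·C(j,2).
At j = 13: j = 13, so g_{13} = 3 - 26 + 624 = 601.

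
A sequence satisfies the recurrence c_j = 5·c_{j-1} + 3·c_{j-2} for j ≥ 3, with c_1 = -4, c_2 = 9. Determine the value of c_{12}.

169981887

c_3 = 33, c_4 = 192, c_5 = 1059, c_6 = 5871, c_7 = 32532, c_8 = 180273, c_9 = 998961, c_{10} = 5535624, c_{11} = 30675003, c_{12} = 169981887.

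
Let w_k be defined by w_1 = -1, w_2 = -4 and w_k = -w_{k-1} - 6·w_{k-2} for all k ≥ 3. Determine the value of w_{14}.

Applying the relation repeatedly:
w_3 = 10;  w_4 = 14;  w_5 = -74;  …;  w_{11} = 9286;  w_{12} = -37450;  w_{13} = -18266;  w_{14} = 242966.

242966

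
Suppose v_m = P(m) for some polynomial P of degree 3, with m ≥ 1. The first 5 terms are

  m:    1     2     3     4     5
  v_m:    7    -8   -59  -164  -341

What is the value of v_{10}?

1st diffs: -15, -51, -105, -177.
2nd diffs: -36, -54, -72.
3rd diffs: -18, -18 (constant).
So v_m = -3m^3 + 6m + 4.
Evaluating at m = 10 gives v_{10} = -2936.

-2936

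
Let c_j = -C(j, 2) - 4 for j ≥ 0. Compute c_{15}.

-109

C(15, 2) = 105, so c_{15} = -109.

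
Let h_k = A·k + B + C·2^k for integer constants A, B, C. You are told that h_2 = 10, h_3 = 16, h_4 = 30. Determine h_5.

At k = 2, 3, 4: 2A + B + 4C = 10; 3A + B + 8C = 16; 4A + B + 16C = 30.
Subtracting the first from the second: A + 4C = 6.
Subtracting the second from the third: A + 8C = 14.
Solving: C = 2, A = -2, then B = 6.
Therefore h_5 = -10 + 6 + 2·32 = 60.

60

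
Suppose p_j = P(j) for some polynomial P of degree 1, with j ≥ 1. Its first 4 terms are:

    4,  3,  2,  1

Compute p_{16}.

-11

1st diffs: -1, -1, -1 (constant).
So p_j = -j + 5.
Evaluating at j = 16 gives p_{16} = -11.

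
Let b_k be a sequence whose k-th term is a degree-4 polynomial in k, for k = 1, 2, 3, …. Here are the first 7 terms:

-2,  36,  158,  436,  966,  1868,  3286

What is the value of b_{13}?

1st diffs: 38, 122, 278, 530, 902, 1418.
2nd diffs: 84, 156, 252, 372, 516.
3rd diffs: 72, 96, 120, 144.
4th diffs: 24, 24, 24 (constant).
So b_k = k^4 + 2k^3 + 5k^2 - 6k - 4.
Evaluating at k = 13 gives b_{13} = 33718.

33718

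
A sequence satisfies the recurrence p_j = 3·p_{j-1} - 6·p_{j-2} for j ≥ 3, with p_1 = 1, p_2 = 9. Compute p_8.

729

Compute successive terms:
p_3 = 21  p_4 = 9  p_5 = -99  p_6 = -351  p_7 = -459  p_8 = 729.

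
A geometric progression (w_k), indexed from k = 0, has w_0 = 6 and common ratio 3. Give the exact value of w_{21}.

62762119218

w_k = 6·3^(k-0).
w_{21} = 6·3^21 = 62762119218.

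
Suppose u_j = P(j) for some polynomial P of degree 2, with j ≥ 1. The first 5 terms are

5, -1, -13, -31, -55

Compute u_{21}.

1st diffs: -6, -12, -18, -24.
2nd diffs: -6, -6, -6 (constant).
Newton forward-difference form: u_j = 5 + (-6)·C(j-1,1) + (-6)·C(j-1,2).
At j = 21: j-1 = 20, so u_{21} = 5 - 120 - 1140 = -1255.

-1255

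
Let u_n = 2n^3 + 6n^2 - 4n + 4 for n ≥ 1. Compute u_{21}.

u_{21} = 2·21^3 + 6·21^2 - 4·21 + 4 = 21088.

21088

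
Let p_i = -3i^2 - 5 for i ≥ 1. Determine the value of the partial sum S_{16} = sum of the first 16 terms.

-4568

Over i = 1..16: Σi = 136, Σi² = 1496.
Total = (-3)·1496 + (-5)·16 = -4568.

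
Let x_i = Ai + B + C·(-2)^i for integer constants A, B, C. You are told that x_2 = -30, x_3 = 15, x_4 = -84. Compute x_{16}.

Write the equations: 2A + B + 4C = -30; 3A + B - 8C = 15; 4A + B + 16C = -84.
Subtracting the first from the second: A - 12C = 45.
Subtracting the second from the third: A + 24C = -99.
Solving: C = -4, A = -3, then B = -8.
So x_i = -3·i + (-8) + (-4)·(-2)^i; at i=16 this is -262200.

-262200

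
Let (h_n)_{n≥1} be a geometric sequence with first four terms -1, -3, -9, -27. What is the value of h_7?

Common ratio r = 3.
h_n = (-1)·3^(n-1).
h_7 = (-1)·3^6 = -729.

-729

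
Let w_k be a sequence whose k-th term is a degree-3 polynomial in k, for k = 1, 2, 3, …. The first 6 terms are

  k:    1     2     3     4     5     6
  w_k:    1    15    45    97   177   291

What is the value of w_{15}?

3837

1st diffs: 14, 30, 52, 80, 114.
2nd diffs: 16, 22, 28, 34.
3rd diffs: 6, 6, 6 (constant).
So w_k = k^3 + 2k^2 + k - 3.
Evaluating at k = 15 gives w_{15} = 3837.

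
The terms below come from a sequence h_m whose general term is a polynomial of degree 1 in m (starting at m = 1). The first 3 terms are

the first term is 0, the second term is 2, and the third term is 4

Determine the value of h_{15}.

1st diffs: 2, 2 (constant).
So h_m = 2m - 2.
Evaluating at m = 15 gives h_{15} = 28.

28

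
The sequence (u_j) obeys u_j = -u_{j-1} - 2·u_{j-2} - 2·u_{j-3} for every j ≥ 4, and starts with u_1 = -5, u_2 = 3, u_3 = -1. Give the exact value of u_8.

9

Step forward from the initial values:
u_4 = 5; u_5 = -9; u_6 = 1; u_7 = 7; u_8 = 9.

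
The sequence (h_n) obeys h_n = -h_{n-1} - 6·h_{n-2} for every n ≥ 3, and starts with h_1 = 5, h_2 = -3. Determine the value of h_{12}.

70893

Step forward from the initial values:
h_3 = -27  h_4 = 45  h_5 = 117  h_6 = -387  h_7 = -315  h_8 = 2637  h_9 = -747  h_{10} = -15075  h_{11} = 19557  h_{12} = 70893.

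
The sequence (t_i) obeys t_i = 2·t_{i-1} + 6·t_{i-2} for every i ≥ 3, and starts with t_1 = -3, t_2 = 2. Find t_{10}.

-62944

t_3 = -14, t_4 = -16, t_5 = -116, t_6 = -328, t_7 = -1352, t_8 = -4672, t_9 = -17456, t_{10} = -62944.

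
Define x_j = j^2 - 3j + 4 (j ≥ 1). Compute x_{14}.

x_{14} = 1·14^2 - 3·14 + 4 = 158.

158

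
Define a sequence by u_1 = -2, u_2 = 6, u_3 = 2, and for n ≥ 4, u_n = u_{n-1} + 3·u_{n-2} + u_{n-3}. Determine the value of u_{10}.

2790

Iterate the recurrence:
u_4 = 18, u_5 = 30, u_6 = 86, u_7 = 194, u_8 = 482, u_9 = 1150, u_{10} = 2790.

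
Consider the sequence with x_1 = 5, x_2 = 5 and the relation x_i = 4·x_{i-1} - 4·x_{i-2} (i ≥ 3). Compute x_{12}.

-46080

Iterate the recurrence:
x_3 = 0, x_4 = -20, x_5 = -80, x_6 = -240, x_7 = -640, x_8 = -1600, x_9 = -3840, x_{10} = -8960, x_{11} = -20480, x_{12} = -46080.
(Characteristic roots are 2 and 2.)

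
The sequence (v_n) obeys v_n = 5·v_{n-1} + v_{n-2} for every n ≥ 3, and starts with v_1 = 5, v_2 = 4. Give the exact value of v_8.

Iterate the recurrence:
v_3 = 25; v_4 = 129; v_5 = 670; v_6 = 3479; v_7 = 18065; v_8 = 93804.

93804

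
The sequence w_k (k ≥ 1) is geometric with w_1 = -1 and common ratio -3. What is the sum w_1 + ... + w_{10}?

14762

w_k = (-1)·(-3)^(k-1).
S = (-1)·((-3)^10 - 1)/(-3 - 1) = (-1)·(59049 - 1)/(-4) = 14762.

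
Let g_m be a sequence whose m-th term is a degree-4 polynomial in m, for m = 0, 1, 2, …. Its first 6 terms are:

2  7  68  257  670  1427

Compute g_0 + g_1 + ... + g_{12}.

98800

1st diffs: 5, 61, 189, 413, 757.
2nd diffs: 56, 128, 224, 344.
3rd diffs: 72, 96, 120.
4th diffs: 24, 24 (constant).
Newton forward-difference form: g_m = 2 + 5·C(m,1) + 56·C(m,2) + 72·C(m,3) + 24·C(m,4).
Continuing: …, 2672, 4573, 7322, 11135, …, g_{12} = 31478.
Summing m = 0..12 (13 terms) gives 98800.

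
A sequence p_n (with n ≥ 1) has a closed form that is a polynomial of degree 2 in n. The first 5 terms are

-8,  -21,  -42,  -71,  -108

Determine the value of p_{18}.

1st diffs: -13, -21, -29, -37.
2nd diffs: -8, -8, -8 (constant).
Newton forward-difference form: p_n = -8 + (-13)·C(n-1,1) + (-8)·C(n-1,2).
At n = 18: n-1 = 17, so p_{18} = -8 - 221 - 1088 = -1317.

-1317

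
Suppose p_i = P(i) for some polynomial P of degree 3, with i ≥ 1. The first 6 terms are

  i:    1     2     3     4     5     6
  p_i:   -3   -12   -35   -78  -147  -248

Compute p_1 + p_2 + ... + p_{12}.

1st diffs: -9, -23, -43, -69, -101.
2nd diffs: -14, -20, -26, -32.
3rd diffs: -6, -6, -6 (constant).
So p_i = -i^3 - i^2 + i - 2.
Continuing: …, -387, -570, -803, -1092, …, p_{12} = -1862.
Summing i = 1..12 (12 terms) gives -6680.

-6680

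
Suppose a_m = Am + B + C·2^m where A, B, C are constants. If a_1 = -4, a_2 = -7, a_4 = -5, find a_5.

Write the equations: A + B + 2C = -4; 2A + B + 4C = -7; 4A + B + 16C = -5.
Subtracting the first from the second: A + 2C = -3.
Subtracting the second from the third: 2A + 12C = 2.
Solving: C = 1, A = -5, then B = -1.
Hence a_5 = -5·5 + (-1) + 1·32 = 6.

6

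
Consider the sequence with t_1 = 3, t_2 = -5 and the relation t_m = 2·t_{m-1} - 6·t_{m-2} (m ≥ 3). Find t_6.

Compute successive terms:
t_3 = -28;  t_4 = -26;  t_5 = 116;  t_6 = 388.

388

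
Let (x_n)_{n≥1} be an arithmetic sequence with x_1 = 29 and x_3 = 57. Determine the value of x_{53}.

Common difference d = (57 - 29) / (3 - 1) = 14.
x_n = 29 + (n - 1)·14.
x_{53} = 29 + 52·14 = 757.

757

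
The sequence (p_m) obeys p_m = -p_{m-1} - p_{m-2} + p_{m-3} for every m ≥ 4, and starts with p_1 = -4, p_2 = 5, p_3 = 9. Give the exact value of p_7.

Compute successive terms:
p_4 = -18, p_5 = 14, p_6 = 13, p_7 = -45.

-45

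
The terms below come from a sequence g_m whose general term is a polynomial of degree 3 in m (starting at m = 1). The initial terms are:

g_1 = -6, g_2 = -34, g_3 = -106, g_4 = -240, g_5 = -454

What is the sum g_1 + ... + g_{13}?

1st diffs: -28, -72, -134, -214.
2nd diffs: -44, -62, -80.
3rd diffs: -18, -18 (constant).
So g_m = -3m^3 - 4m^2 + 5m - 4.
Continuing: …, -766, -1194, -1756, -2470, …, g_{13} = -7206.
Summing m = 1..13 (13 terms) gives -27716.

-27716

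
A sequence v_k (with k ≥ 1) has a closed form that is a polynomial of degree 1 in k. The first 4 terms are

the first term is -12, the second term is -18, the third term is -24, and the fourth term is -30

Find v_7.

1st diffs: -6, -6, -6 (constant).
So v_k = -6k - 6.
Evaluating at k = 7 gives v_7 = -48.

-48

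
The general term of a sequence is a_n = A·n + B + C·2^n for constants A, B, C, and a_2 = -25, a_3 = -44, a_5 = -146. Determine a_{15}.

The three given values yield: 2A + B + 4C = -25; 3A + B + 8C = -44; 5A + B + 32C = -146.
Subtracting the first from the second: A + 4C = -19.
Subtracting the second from the third: 2A + 24C = -102.
Solving: C = -4, A = -3, then B = -3.
Hence a_{15} = -3·15 + (-3) + (-4)·32768 = -131120.

-131120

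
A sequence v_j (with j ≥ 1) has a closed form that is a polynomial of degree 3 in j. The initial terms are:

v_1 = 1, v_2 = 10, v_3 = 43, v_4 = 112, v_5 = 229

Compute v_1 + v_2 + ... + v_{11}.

8426

1st diffs: 9, 33, 69, 117.
2nd diffs: 24, 36, 48.
3rd diffs: 12, 12 (constant).
Newton forward-difference form: v_j = 1 + 9·C(j-1,1) + 24·C(j-1,2) + 12·C(j-1,3).
Continuing: …, 406, 655, 988, 1417, …, v_{11} = 2611.
Summing j = 1..11 (11 terms) gives 8426.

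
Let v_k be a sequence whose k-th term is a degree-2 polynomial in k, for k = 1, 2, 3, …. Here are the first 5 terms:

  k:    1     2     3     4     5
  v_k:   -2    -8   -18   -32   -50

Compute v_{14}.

1st diffs: -6, -10, -14, -18.
2nd diffs: -4, -4, -4 (constant).
Newton forward-difference form: v_k = -2 + (-6)·C(k-1,1) + (-4)·C(k-1,2).
At k = 14: k-1 = 13, so v_{14} = -2 - 78 - 312 = -392.

-392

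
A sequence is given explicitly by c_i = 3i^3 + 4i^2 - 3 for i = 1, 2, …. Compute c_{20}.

25597

c_{20} = 3·20^3 + 4·20^2 - 3 = 25597.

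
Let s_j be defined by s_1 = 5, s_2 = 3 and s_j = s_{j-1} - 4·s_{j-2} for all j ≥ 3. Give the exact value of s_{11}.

Step forward from the initial values:
s_3 = -17  s_4 = -29  s_5 = 39  s_6 = 155  s_7 = -1  s_8 = -621  s_9 = -617  s_{10} = 1867  s_{11} = 4335.

4335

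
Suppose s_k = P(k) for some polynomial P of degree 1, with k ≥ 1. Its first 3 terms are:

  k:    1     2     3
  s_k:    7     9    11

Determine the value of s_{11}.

1st diffs: 2, 2 (constant).
So s_k = 2k + 5.
Evaluating at k = 11 gives s_{11} = 27.

27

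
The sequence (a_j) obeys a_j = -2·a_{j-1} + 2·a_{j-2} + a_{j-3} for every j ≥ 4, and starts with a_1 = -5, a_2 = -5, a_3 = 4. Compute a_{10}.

-6431

Compute successive terms:
a_4 = -23, a_5 = 49, a_6 = -140, a_7 = 355, a_8 = -941, a_9 = 2452, a_{10} = -6431.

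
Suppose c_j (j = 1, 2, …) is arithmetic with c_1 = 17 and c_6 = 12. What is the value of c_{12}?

Common difference d = (12 - 17) / (6 - 1) = -1.
c_j = 17 + (j - 1)·(-1).
c_{12} = 17 + 11·(-1) = 6.

6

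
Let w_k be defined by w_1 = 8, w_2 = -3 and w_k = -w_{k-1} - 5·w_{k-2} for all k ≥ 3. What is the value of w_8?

Step forward from the initial values:
w_3 = -37, w_4 = 52, w_5 = 133, w_6 = -393, w_7 = -272, w_8 = 2237.

2237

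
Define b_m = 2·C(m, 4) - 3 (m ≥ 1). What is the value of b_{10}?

C(10, 4) = 210, so b_{10} = 417.

417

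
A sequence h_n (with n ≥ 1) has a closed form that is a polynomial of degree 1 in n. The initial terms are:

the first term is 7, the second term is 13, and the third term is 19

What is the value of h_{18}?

109

1st diffs: 6, 6 (constant).
So h_n = 6n + 1.
Evaluating at n = 18 gives h_{18} = 109.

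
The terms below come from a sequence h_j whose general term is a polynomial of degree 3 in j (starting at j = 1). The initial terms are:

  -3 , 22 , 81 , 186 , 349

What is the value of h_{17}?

1st diffs: 25, 59, 105, 163.
2nd diffs: 34, 46, 58.
3rd diffs: 12, 12 (constant).
Newton forward-difference form: h_j = -3 + 25·C(j-1,1) + 34·C(j-1,2) + 12·C(j-1,3).
At j = 17: j-1 = 16, so h_{17} = -3 + 400 + 4080 + 6720 = 11197.

11197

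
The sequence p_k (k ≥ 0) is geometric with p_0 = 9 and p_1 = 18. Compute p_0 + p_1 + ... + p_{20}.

18874359

Common ratio r = 2.
p_k = 9·2^(k-0).
S = 9·(2^21 - 1)/(2 - 1) = 9·(2097152 - 1)/(1) = 18874359.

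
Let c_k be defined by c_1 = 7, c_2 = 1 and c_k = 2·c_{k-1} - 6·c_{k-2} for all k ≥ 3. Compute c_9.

-9616

Compute successive terms:
c_3 = -40;  c_4 = -86;  c_5 = 68;  c_6 = 652;  c_7 = 896;  c_8 = -2120;  c_9 = -9616.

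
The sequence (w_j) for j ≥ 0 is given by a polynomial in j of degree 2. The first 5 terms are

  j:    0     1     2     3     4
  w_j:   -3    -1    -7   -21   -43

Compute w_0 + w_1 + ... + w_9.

1st diffs: 2, -6, -14, -22.
2nd diffs: -8, -8, -8 (constant).
Newton forward-difference form: w_j = -3 + 2·C(j,1) + (-8)·C(j,2).
Continuing: …, -73, -111, -157, -211, …, w_9 = -273.
Summing j = 0..9 (10 terms) gives -900.

-900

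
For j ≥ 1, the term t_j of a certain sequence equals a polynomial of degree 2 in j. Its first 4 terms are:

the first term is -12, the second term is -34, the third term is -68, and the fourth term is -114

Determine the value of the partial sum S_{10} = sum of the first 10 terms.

1st diffs: -22, -34, -46.
2nd diffs: -12, -12 (constant).
So t_j = -6j^2 - 4j - 2.
Continuing: …, -172, -242, -324, -418, …, t_{10} = -642.
Summing j = 1..10 (10 terms) gives -2550.

-2550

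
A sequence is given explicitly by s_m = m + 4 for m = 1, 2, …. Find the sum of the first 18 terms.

243

Over m = 1..18: Σm = 171.
Total = (1)·171 + (4)·18 = 243.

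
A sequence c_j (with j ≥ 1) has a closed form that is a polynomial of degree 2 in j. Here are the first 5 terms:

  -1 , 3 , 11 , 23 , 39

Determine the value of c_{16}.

1st diffs: 4, 8, 12, 16.
2nd diffs: 4, 4, 4 (constant).
So c_j = 2j^2 - 2j - 1.
Evaluating at j = 16 gives c_{16} = 479.

479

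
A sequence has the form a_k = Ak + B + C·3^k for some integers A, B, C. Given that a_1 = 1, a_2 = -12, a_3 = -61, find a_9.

-58999

At k = 1, 2, 3: A + B + 3C = 1; 2A + B + 9C = -12; 3A + B + 27C = -61.
Subtracting the first from the second: A + 6C = -13.
Subtracting the second from the third: A + 18C = -49.
Solving: C = -3, A = 5, then B = 5.
Hence a_9 = 5·9 + 5 + (-3)·19683 = -58999.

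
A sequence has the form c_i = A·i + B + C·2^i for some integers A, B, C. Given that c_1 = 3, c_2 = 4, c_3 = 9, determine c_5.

At i = 1, 2, 3: A + B + 2C = 3; 2A + B + 4C = 4; 3A + B + 8C = 9.
Subtracting the first from the second: A + 2C = 1.
Subtracting the second from the third: A + 4C = 5.
Solving: C = 2, A = -3, then B = 2.
So c_i = -3·i + 2 + 2·2^i; at i=5 this is 51.

51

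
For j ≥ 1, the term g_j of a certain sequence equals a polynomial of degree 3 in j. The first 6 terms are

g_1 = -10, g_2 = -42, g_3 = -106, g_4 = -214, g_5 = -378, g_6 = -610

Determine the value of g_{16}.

-9310

1st diffs: -32, -64, -108, -164, -232.
2nd diffs: -32, -44, -56, -68.
3rd diffs: -12, -12, -12 (constant).
Newton forward-difference form: g_j = -10 + (-32)·C(j-1,1) + (-32)·C(j-1,2) + (-12)·C(j-1,3).
At j = 16: j-1 = 15, so g_{16} = -10 - 480 - 3360 - 5460 = -9310.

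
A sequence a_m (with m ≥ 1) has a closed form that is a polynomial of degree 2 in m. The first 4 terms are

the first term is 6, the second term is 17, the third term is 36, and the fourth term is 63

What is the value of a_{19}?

1st diffs: 11, 19, 27.
2nd diffs: 8, 8 (constant).
Newton forward-difference form: a_m = 6 + 11·C(m-1,1) + 8·C(m-1,2).
At m = 19: m-1 = 18, so a_{19} = 6 + 198 + 1224 = 1428.

1428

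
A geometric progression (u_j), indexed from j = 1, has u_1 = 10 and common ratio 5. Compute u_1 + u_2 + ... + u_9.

u_j = 10·5^(j-1).
S = 10·(5^9 - 1)/(5 - 1) = 10·(1953125 - 1)/(4) = 4882810.

4882810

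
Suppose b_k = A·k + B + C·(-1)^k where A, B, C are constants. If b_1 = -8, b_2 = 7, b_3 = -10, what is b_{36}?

Write the equations: A + B - C = -8; 2A + B + C = 7; 3A + B - C = -10.
Subtracting the first from the second: A + 2C = 15.
Subtracting the second from the third: A - 2C = -17.
Solving: C = 8, A = -1, then B = 1.
So b_k = -1·k + 1 + 8·(-1)^k; at k=36 this is -27.

-27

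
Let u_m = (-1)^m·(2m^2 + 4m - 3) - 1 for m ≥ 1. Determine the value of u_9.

(-1)^9 = -1; 2m^2 + 4m - 3 at m=9 is 195; so u_9 = -196.

-196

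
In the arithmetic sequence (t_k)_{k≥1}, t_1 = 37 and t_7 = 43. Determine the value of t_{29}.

Common difference d = (43 - 37) / (7 - 1) = 1.
t_k = 37 + (k - 1)·1.
t_{29} = 37 + 28·1 = 65.

65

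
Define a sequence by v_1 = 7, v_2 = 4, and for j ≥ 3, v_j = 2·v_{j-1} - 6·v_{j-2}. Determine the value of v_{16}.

800512

Applying the relation repeatedly:
v_3 = -34  v_4 = -92  v_5 = 20  …  v_{13} = 47936  v_{14} = -687872  v_{15} = -1663360  v_{16} = 800512.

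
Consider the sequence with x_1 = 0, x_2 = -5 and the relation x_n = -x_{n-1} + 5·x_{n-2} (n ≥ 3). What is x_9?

Applying the relation repeatedly:
x_3 = 5, x_4 = -30, x_5 = 55, x_6 = -205, x_7 = 480, x_8 = -1505, x_9 = 3905.

3905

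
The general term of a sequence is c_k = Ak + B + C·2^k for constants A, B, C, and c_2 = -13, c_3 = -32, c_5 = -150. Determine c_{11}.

-10224

Plug in k = 2, 3, 5: 2A + B + 4C = -13; 3A + B + 8C = -32; 5A + B + 32C = -150.
Subtracting the first from the second: A + 4C = -19.
Subtracting the second from the third: 2A + 24C = -118.
Solving: C = -5, A = 1, then B = 5.
So c_k = 1·k + 5 + (-5)·2^k; at k=11 this is -10224.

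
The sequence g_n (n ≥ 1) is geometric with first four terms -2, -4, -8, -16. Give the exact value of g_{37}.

Common ratio r = 2.
g_n = (-2)·2^(n-1).
g_{37} = (-2)·2^36 = -137438953472.

-137438953472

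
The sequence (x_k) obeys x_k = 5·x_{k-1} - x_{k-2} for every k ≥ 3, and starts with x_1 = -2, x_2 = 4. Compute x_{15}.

3238852342

Iterate the recurrence:
x_3 = 22; x_4 = 106; x_5 = 508; …; x_{12} = 29446546; x_{13} = 141086878; x_{14} = 675987844; x_{15} = 3238852342.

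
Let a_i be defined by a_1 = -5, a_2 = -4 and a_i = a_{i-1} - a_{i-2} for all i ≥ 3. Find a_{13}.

Applying the relation repeatedly:
a_3 = 1, a_4 = 5, a_5 = 4, …, a_{10} = 5, a_{11} = 4, a_{12} = -1, a_{13} = -5.

-5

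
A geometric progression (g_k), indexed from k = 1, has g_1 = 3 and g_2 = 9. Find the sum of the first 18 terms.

581130732

Common ratio r = 3.
g_k = 3·3^(k-1).
S = 3·(3^18 - 1)/(3 - 1) = 3·(387420489 - 1)/(2) = 581130732.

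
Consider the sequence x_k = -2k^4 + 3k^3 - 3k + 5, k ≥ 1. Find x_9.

-10957

x_9 = -2·9^4 + 3·9^3 - 3·9 + 5 = -10957.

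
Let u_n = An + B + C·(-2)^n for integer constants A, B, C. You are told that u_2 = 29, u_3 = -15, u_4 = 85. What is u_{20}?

Plug in n = 2, 3, 4: 2A + B + 4C = 29; 3A + B - 8C = -15; 4A + B + 16C = 85.
Subtracting the first from the second: A - 12C = -44.
Subtracting the second from the third: A + 24C = 100.
Solving: C = 4, A = 4, then B = 5.
Hence u_{20} = 4·20 + 5 + 4·1048576 = 4194389.

4194389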